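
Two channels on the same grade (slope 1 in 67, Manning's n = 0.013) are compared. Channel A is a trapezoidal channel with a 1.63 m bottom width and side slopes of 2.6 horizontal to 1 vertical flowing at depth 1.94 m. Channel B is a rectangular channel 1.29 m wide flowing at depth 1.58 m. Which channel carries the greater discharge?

channel A

Channel A: With bottom width b = 1.63 m and side slope z = 2.6: A = (b + zy)y = (1.63 + 2.6×1.94)×1.94 = 12.95 m²; P = b + 2y√(1+z²) = 1.63 + 2×1.94×2.786 = 12.44 m. Hydraulic radius R = A/P = 12.95/12.44 = 1.041 m. Q_A = (1/0.013)·12.95·1.041^(2/3)·√0.01493 = 125 m³/s.
Channel B: Flow area A = b·y = 1.29 × 1.58 = 2.038 m². Wetted perimeter P = b + 2y = 1.29 + 2×1.58 = 4.45 m. Hydraulic radius R = A/P = 2.038/4.45 = 0.458 m. Q_B = (1/0.013)·2.038·0.458^(2/3)·√0.01493 = 11.38 m³/s.
Q_A = 125 m³/s vs Q_B = 11.38 m³/s, so channel A carries more.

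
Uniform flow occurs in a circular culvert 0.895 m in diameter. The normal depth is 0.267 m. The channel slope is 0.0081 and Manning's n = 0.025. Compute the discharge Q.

Q = 0.162 m³/s

For a circular section of diameter D = 0.895 m at depth y = 0.267 m, the central angle is θ = 2 arccos(1 − 2y/D) = 2.311 rad. Then A = (D²/8)(θ − sin θ) = 0.1575 m² and P = Dθ/2 = 1.034 m.
Hydraulic radius R = A/P = 0.1575/1.034 = 0.1523 m.
Manning's equation: Q = (1/n) A R^(2/3) S^(1/2) = (1/0.025) × 0.1575 × 0.1523^(2/3) × 0.0081^(1/2) = 0.162 m³/s.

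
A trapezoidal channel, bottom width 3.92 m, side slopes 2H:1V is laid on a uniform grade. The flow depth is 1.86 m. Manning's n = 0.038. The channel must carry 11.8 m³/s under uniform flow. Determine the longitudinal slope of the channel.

With bottom width b = 3.92 m and side slope z = 2: A = (b + zy)y = (3.92 + 2×1.86)×1.86 = 14.21 m²; P = b + 2y√(1+z²) = 3.92 + 2×1.86×2.236 = 12.24 m.
Hydraulic radius R = A/P = 14.21/12.24 = 1.161 m.
From Manning's equation, S = [nQ / (1 A R^(2/3))]² = [0.038 × 11.8 / (1 × 14.21 × 1.161^(2/3))]² = 0.000816.

S = 0.000816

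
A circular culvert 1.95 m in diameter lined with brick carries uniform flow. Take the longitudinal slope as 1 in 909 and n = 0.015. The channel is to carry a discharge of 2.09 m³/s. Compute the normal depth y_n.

y_n = 0.988 m

Manning's equation rearranged: A R^(2/3) = nQ / (1·√S) = 0.015 × 2.09 / (√0.0011) = 0.9452.
Trying y = 0.721 m: A R^(2/3) = 0.5391 — short.
Trying y = 1.16 m: A R^(2/3) = 1.227 — over.
Trying y = 0.988 m: A R^(2/3) = 0.9459 — matches.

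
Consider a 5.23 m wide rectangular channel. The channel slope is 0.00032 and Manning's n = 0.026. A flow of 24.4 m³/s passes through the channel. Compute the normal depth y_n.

Manning's equation rearranged: A R^(2/3) = nQ / (1·√S) = 0.026 × 24.4 / (√0.00032) = 35.46.
At y = 5.25 m: A R^(2/3) = 39.81 — high.
At y = 4.26 m: A R^(2/3) = 30.74 — low.
At y = 4.78 m: A R^(2/3) = 35.47 — ≈ 35.46.

y_n = 4.78 m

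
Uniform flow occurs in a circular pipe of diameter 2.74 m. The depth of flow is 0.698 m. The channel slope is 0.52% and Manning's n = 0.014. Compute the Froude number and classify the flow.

For a circular section of diameter D = 2.74 m at depth y = 0.698 m, the central angle is θ = 2 arccos(1 − 2y/D) = 2.116 rad. Then A = (D²/8)(θ − sin θ) = 1.184 m² and P = Dθ/2 = 2.899 m.
Hydraulic radius R = A/P = 1.184/2.899 = 0.4083 m.
V = (1/n) R^(2/3) √S = (1/0.014) × 0.4083^(2/3) × √0.0052 = 2.835 m/s. Hydraulic depth D_h = A/T = 1.184/2.388 = 0.4957 m.
Froude number Fr = V/√(g·D_h) = 2.835/√(9.81×0.4957) = 1.29, which is greater than 1, so the flow is supercritical.

supercritical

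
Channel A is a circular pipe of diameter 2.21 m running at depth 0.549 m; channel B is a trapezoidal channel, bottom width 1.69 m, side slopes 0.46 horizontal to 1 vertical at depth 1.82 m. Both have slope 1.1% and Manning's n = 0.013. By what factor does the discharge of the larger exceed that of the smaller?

11.4

Channel A: For a circular section of diameter D = 2.21 m at depth y = 0.549 m, the central angle is θ = 2 arccos(1 − 2y/D) = 2.087 rad. Then A = (D²/8)(θ − sin θ) = 0.7432 m² and P = Dθ/2 = 2.306 m. Hydraulic radius R = A/P = 0.7432/2.306 = 0.3223 m. Q_A = (1/0.013)·0.7432·0.3223^(2/3)·√0.011 = 2.819 m³/s.
Channel B: With bottom width b = 1.69 m and side slope z = 0.46: A = (b + zy)y = (1.69 + 0.46×1.82)×1.82 = 4.6 m²; P = b + 2y√(1+z²) = 1.69 + 2×1.82×1.101 = 5.697 m. Hydraulic radius R = A/P = 4.6/5.697 = 0.8074 m. Q_B = (1/0.013)·4.6·0.8074^(2/3)·√0.011 = 32.18 m³/s.
The larger discharge is 32.18 m³/s and the smaller is 2.819 m³/s; the ratio is 11.4.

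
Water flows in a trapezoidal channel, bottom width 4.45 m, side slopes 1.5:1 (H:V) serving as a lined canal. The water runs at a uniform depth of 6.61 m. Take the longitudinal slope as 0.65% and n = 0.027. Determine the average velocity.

V = 6.69 m/s

With bottom width b = 4.45 m and side slope z = 1.5: A = (b + zy)y = (4.45 + 1.5×6.61)×6.61 = 94.95 m²; P = b + 2y√(1+z²) = 4.45 + 2×6.61×1.803 = 28.28 m.
Hydraulic radius R = A/P = 94.95/28.28 = 3.357 m.
From Manning's equation, V = (1/n) R^(2/3) S^(1/2) = (1/0.027) × 3.357^(2/3) × 0.0065^(1/2) = 6.69 m/s.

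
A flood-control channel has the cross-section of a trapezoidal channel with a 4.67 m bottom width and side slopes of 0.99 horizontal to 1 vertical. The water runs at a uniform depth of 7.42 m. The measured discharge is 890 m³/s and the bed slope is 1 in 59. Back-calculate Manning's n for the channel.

With bottom width b = 4.67 m and side slope z = 0.99: A = (b + zy)y = (4.67 + 0.99×7.42)×7.42 = 89.16 m²; P = b + 2y√(1+z²) = 4.67 + 2×7.42×1.407 = 25.55 m.
Hydraulic radius R = A/P = 89.16/25.55 = 3.489 m.
Rearranging Manning's equation: n = (1/Q) A R^(2/3) S^(1/2) = (1/890) × 89.16 × 3.489^(2/3) × √0.01695 = 0.03.

n = 0.03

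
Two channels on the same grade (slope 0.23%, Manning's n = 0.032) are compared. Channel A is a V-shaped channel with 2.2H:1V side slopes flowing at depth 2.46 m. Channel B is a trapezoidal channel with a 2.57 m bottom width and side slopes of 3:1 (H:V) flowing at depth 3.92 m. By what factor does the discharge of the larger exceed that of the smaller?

Channel A: For a triangular section with side slope z = 2.2: A = zy² = 2.2×2.46² = 13.31 m²; P = 2y√(1+z²) = 2×2.46×2.417 = 11.89 m. Hydraulic radius R = A/P = 13.31/11.89 = 1.12 m. Q_A = (1/0.032)·13.31·1.12^(2/3)·√0.0023 = 21.52 m³/s.
Channel B: With bottom width b = 2.57 m and side slope z = 3: A = (b + zy)y = (2.57 + 3×3.92)×3.92 = 56.17 m²; P = b + 2y√(1+z²) = 2.57 + 2×3.92×3.162 = 27.36 m. Hydraulic radius R = A/P = 56.17/27.36 = 2.053 m. Q_B = (1/0.032)·56.17·2.053^(2/3)·√0.0023 = 136 m³/s.
The larger discharge is 136 m³/s and the smaller is 21.52 m³/s; the ratio is 6.32.

6.32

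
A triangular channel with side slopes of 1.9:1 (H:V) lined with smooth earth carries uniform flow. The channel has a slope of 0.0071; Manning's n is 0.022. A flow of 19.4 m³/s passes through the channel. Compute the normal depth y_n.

Manning's equation rearranged: A R^(2/3) = nQ / (1·√S) = 0.022 × 19.4 / (√0.0071) = 5.065.
At y = 1.96 m: A R^(2/3) = 6.638 — over.
At y = 1.77 m: A R^(2/3) = 5.057 — ≈ 5.065.

y_n = 1.77 m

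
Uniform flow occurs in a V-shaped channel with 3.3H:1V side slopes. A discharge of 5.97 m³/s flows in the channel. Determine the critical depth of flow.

At critical depth, Q² T / (g A³) = 1, i.e. A³/T = Q²/g = 5.97²/9.81 = 3.633.
Try y = 0.628 m: A³/T = 0.5319 — short.
Try y = 1.03 m: A³/T = 6.312 — over.
Try y = 0.922 m: A³/T = 3.628 — matches.

y_c = 0.922 m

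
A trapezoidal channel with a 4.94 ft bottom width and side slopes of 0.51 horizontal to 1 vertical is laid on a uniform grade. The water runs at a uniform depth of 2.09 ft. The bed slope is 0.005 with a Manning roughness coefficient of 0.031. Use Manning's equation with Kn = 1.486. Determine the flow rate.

With bottom width b = 4.94 ft and side slope z = 0.51: A = (b + zy)y = (4.94 + 0.51×2.09)×2.09 = 12.55 ft²; P = b + 2y√(1+z²) = 4.94 + 2×2.09×1.123 = 9.632 ft.
Hydraulic radius R = A/P = 12.55/9.632 = 1.303 ft.
Manning's equation: Q = (1.486/n) A R^(2/3) S^(1/2) = (1.486/0.031) × 12.55 × 1.303^(2/3) × 0.005^(1/2) = 50.8 ft³/s.

Q = 50.8 ft³/s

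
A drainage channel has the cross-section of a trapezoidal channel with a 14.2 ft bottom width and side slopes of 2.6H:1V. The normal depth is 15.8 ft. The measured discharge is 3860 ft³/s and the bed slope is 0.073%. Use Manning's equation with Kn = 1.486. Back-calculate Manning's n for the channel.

n = 0.038

With bottom width b = 14.2 ft and side slope z = 2.6: A = (b + zy)y = (14.2 + 2.6×15.8)×15.8 = 873.4 ft²; P = b + 2y√(1+z²) = 14.2 + 2×15.8×2.786 = 102.2 ft.
Hydraulic radius R = A/P = 873.4/102.2 = 8.544 ft.
Rearranging Manning's equation: n = (1.486/Q) A R^(2/3) S^(1/2) = (1.486/3860) × 873.4 × 8.544^(2/3) × √0.00073 = 0.038.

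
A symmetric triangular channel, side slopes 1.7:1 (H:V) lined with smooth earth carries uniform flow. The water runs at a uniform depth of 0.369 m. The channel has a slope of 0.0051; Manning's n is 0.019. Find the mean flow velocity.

V = 1.1 m/s

For a triangular section with side slope z = 1.7: A = zy² = 1.7×0.369² = 0.2315 m²; P = 2y√(1+z²) = 2×0.369×1.972 = 1.456 m.
Hydraulic radius R = A/P = 0.2315/1.456 = 0.159 m.
From Manning's equation, V = (1/n) R^(2/3) S^(1/2) = (1/0.019) × 0.159^(2/3) × 0.0051^(1/2) = 1.1 m/s.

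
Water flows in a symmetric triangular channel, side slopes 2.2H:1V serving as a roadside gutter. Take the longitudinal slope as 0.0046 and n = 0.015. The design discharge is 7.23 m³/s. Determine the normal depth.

Manning's equation rearranged: A R^(2/3) = nQ / (1·√S) = 0.015 × 7.23 / (√0.0046) = 1.599.
Trying y = 1.19 m: A R^(2/3) = 2.07 — too large.
Trying y = 0.754 m: A R^(2/3) = 0.6131 — too small.
Trying y = 1.08 m: A R^(2/3) = 1.598 — ≈ 1.599.

y_n = 1.08 m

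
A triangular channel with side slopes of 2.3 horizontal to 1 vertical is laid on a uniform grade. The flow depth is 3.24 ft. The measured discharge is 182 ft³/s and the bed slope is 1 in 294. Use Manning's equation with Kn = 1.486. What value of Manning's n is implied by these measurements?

For a triangular section with side slope z = 2.3: A = zy² = 2.3×3.24² = 24.14 ft²; P = 2y√(1+z²) = 2×3.24×2.508 = 16.25 ft.
Hydraulic radius R = A/P = 24.14/16.25 = 1.486 ft.
Rearranging Manning's equation: n = (1.486/Q) A R^(2/3) S^(1/2) = (1.486/182) × 24.14 × 1.486^(2/3) × √0.003401 = 0.015.

n = 0.015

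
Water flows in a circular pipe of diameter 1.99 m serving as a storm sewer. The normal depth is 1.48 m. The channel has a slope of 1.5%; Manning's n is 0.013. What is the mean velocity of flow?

V = 6.7 m/s

For a circular section of diameter D = 1.99 m at depth y = 1.48 m, the central angle is θ = 2 arccos(1 − 2y/D) = 4.16 rad. Then A = (D²/8)(θ − sin θ) = 2.481 m² and P = Dθ/2 = 4.139 m.
Hydraulic radius R = A/P = 2.481/4.139 = 0.5993 m.
From Manning's equation, V = (1/n) R^(2/3) S^(1/2) = (1/0.013) × 0.5993^(2/3) × 0.015^(1/2) = 6.7 m/s.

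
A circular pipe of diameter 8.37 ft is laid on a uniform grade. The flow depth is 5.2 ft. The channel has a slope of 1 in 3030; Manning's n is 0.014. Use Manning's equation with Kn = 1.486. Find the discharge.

Q = 123 ft³/s

For a circular section of diameter D = 8.37 ft at depth y = 5.2 ft, the central angle is θ = 2 arccos(1 − 2y/D) = 3.632 rad. Then A = (D²/8)(θ − sin θ) = 35.92 ft² and P = Dθ/2 = 15.2 ft.
Hydraulic radius R = A/P = 35.92/15.2 = 2.364 ft.
Manning's equation: Q = (1.486/n) A R^(2/3) S^(1/2) = (1.486/0.014) × 35.92 × 2.364^(2/3) × 0.00033^(1/2) = 123 ft³/s.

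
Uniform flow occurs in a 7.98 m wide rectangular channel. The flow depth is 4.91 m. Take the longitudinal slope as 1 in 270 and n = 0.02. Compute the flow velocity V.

V = 5.15 m/s

Flow area A = b·y = 7.98 × 4.91 = 39.18 m². Wetted perimeter P = b + 2y = 7.98 + 2×4.91 = 17.8 m.
Hydraulic radius R = A/P = 39.18/17.8 = 2.201 m.
From Manning's equation, V = (1/n) R^(2/3) S^(1/2) = (1/0.02) × 2.201^(2/3) × 0.003704^(1/2) = 5.15 m/s.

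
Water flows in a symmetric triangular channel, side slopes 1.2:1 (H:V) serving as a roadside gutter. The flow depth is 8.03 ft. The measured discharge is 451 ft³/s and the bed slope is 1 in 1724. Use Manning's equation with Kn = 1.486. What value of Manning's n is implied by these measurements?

n = 0.013

For a triangular section with side slope z = 1.2: A = zy² = 1.2×8.03² = 77.38 ft²; P = 2y√(1+z²) = 2×8.03×1.562 = 25.09 ft.
Hydraulic radius R = A/P = 77.38/25.09 = 3.084 ft.
Rearranging Manning's equation: n = (1.486/Q) A R^(2/3) S^(1/2) = (1.486/451) × 77.38 × 3.084^(2/3) × √0.00058 = 0.013.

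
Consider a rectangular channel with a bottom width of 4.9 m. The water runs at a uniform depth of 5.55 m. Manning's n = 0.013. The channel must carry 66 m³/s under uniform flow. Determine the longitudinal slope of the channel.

S = 0.000491

Flow area A = b·y = 4.9 × 5.55 = 27.2 m². Wetted perimeter P = b + 2y = 4.9 + 2×5.55 = 16 m.
Hydraulic radius R = A/P = 27.2/16 = 1.7 m.
From Manning's equation, S = [nQ / (1 A R^(2/3))]² = [0.013 × 66 / (1 × 27.2 × 1.7^(2/3))]² = 0.000491.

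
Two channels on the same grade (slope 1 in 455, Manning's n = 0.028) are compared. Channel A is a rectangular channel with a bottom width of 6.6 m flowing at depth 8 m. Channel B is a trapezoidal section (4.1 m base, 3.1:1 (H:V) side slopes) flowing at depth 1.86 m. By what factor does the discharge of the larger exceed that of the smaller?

4.67

Channel A: Flow area A = b·y = 6.6 × 8 = 52.8 m². Wetted perimeter P = b + 2y = 6.6 + 2×8 = 22.6 m. Hydraulic radius R = A/P = 52.8/22.6 = 2.336 m. Q_A = (1/0.028)·52.8·2.336^(2/3)·√0.002198 = 155.7 m³/s.
Channel B: With bottom width b = 4.1 m and side slope z = 3.1: A = (b + zy)y = (4.1 + 3.1×1.86)×1.86 = 18.35 m²; P = b + 2y√(1+z²) = 4.1 + 2×1.86×3.257 = 16.22 m. Hydraulic radius R = A/P = 18.35/16.22 = 1.132 m. Q_B = (1/0.028)·18.35·1.132^(2/3)·√0.002198 = 33.36 m³/s.
The larger discharge is 155.7 m³/s and the smaller is 33.36 m³/s; the ratio is 4.67.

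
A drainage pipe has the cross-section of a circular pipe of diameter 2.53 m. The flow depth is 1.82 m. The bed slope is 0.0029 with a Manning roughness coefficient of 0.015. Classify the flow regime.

For a circular section of diameter D = 2.53 m at depth y = 1.82 m, the central angle is θ = 2 arccos(1 − 2y/D) = 4.05 rad. Then A = (D²/8)(θ − sin θ) = 3.871 m² and P = Dθ/2 = 5.123 m.
Hydraulic radius R = A/P = 3.871/5.123 = 0.7556 m.
V = (1/n) R^(2/3) √S = (1/0.015) × 0.7556^(2/3) × √0.0029 = 2.978 m/s. Hydraulic depth D_h = A/T = 3.871/2.273 = 1.703 m.
Froude number Fr = V/√(g·D_h) = 2.978/√(9.81×1.703) = 0.729, which is less than 1, so the flow is subcritical.

subcritical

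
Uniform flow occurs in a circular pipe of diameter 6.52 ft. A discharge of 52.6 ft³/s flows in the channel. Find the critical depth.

At critical depth, Q² T / (g A³) = 1, i.e. A³/T = Q²/g = 52.6²/32.2 = 85.92.
Trying y = 1.64 ft: A³/T = 50.44 — short.
Trying y = 1.88 ft: A³/T = 85.79 — matches.

y_c = 1.88 ft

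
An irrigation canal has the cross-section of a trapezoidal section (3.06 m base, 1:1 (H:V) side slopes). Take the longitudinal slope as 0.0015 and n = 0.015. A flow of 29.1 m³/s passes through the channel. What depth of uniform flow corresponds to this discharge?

Manning's equation rearranged: A R^(2/3) = nQ / (1·√S) = 0.015 × 29.1 / (√0.0015) = 11.27.
At y = 2.32 m: A R^(2/3) = 14.85 — over.
At y = 1.74 m: A R^(2/3) = 8.609 — short.
At y = 2.01 m: A R^(2/3) = 11.28 — close enough.

y_n = 2.01 m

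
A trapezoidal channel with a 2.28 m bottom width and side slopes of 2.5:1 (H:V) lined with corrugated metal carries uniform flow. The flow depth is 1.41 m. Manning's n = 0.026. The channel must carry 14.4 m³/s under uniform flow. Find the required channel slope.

S = 0.00269

With bottom width b = 2.28 m and side slope z = 2.5: A = (b + zy)y = (2.28 + 2.5×1.41)×1.41 = 8.185 m²; P = b + 2y√(1+z²) = 2.28 + 2×1.41×2.693 = 9.873 m.
Hydraulic radius R = A/P = 8.185/9.873 = 0.829 m.
From Manning's equation, S = [nQ / (1 A R^(2/3))]² = [0.026 × 14.4 / (1 × 8.185 × 0.829^(2/3))]² = 0.00269.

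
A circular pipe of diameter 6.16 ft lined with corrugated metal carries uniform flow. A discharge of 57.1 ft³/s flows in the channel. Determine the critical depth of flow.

At critical depth, Q² T / (g A³) = 1, i.e. A³/T = Q²/g = 57.1²/32.2 = 101.3.
Try y = 2.18 ft: A³/T = 142.7 — high.
Try y = 1.99 ft: A³/T = 100.3 — close enough.

y_c = 1.99 ft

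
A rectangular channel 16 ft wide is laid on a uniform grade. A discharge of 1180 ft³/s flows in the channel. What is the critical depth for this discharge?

y_c = 5.53 ft

For a rectangular channel, critical depth y_c = (q²/g)^(1/3) where q = Q/b = 1180/16 = 73.75 ft²/s.
So y_c = (73.75²/32.2)^(1/3) = 5.53 ft.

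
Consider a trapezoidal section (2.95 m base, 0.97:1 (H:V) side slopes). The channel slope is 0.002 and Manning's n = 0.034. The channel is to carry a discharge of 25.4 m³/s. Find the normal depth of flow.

y_n = 2.71 m

Manning's equation rearranged: A R^(2/3) = nQ / (1·√S) = 0.034 × 25.4 / (√0.002) = 19.31.
Trying y = 3.45 m: A R^(2/3) = 31.29 — over.
Trying y = 2.23 m: A R^(2/3) = 13.19 — short.
Trying y = 2.71 m: A R^(2/3) = 19.28 — matches.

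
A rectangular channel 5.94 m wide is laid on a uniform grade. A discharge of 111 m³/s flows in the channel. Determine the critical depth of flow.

For a rectangular channel, critical depth y_c = (q²/g)^(1/3) where q = Q/b = 111/5.94 = 18.69 m²/s.
So y_c = (18.69²/9.81)^(1/3) = 3.29 m.

y_c = 3.29 m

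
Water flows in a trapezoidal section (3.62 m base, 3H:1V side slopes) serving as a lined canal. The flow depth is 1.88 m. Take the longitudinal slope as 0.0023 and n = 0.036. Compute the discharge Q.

With bottom width b = 3.62 m and side slope z = 3: A = (b + zy)y = (3.62 + 3×1.88)×1.88 = 17.41 m²; P = b + 2y√(1+z²) = 3.62 + 2×1.88×3.162 = 15.51 m.
Hydraulic radius R = A/P = 17.41/15.51 = 1.122 m.
Manning's equation: Q = (1/n) A R^(2/3) S^(1/2) = (1/0.036) × 17.41 × 1.122^(2/3) × 0.0023^(1/2) = 25 m³/s.

Q = 25 m³/s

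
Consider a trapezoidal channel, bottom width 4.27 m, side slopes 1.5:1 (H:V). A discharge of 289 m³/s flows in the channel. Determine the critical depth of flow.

At critical depth, Q² T / (g A³) = 1, i.e. A³/T = Q²/g = 289²/9.81 = 8514.
Trying y = 3.66 m: A³/T = 2989 — short.
Trying y = 5.77 m: A³/T = 19220 — over.
Trying y = 4.74 m: A³/T = 8488 — close enough.

y_c = 4.74 m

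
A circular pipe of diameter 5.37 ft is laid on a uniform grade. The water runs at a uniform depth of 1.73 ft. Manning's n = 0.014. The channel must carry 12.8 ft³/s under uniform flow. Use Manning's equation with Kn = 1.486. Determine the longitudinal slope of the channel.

S = 0.000379

For a circular section of diameter D = 5.37 ft at depth y = 1.73 ft, the central angle is θ = 2 arccos(1 − 2y/D) = 2.414 rad. Then A = (D²/8)(θ − sin θ) = 6.306 ft² and P = Dθ/2 = 6.482 ft.
Hydraulic radius R = A/P = 6.306/6.482 = 0.9728 ft.
From Manning's equation, S = [nQ / (1.486 A R^(2/3))]² = [0.014 × 12.8 / (1.486 × 6.306 × 0.9728^(2/3))]² = 0.000379.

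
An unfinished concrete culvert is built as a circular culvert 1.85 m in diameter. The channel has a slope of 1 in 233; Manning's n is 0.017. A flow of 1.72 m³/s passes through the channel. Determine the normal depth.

y_n = 0.667 m

Manning's equation rearranged: A R^(2/3) = nQ / (1·√S) = 0.017 × 1.72 / (√0.004292) = 0.4463.
Try y = 0.528 m: A R^(2/3) = 0.2857 — low.
Try y = 0.849 m: A R^(2/3) = 0.6932 — high.
Try y = 0.667 m: A R^(2/3) = 0.4469 — matches.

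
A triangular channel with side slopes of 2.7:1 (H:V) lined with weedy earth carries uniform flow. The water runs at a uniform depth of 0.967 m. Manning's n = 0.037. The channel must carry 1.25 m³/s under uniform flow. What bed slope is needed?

S = 0.000963

For a triangular section with side slope z = 2.7: A = zy² = 2.7×0.967² = 2.525 m²; P = 2y√(1+z²) = 2×0.967×2.879 = 5.568 m.
Hydraulic radius R = A/P = 2.525/5.568 = 0.4534 m.
From Manning's equation, S = [nQ / (1 A R^(2/3))]² = [0.037 × 1.25 / (1 × 2.525 × 0.4534^(2/3))]² = 0.000963.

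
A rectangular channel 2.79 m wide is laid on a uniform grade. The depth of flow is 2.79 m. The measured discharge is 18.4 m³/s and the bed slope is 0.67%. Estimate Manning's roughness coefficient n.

Flow area A = b·y = 2.79 × 2.79 = 7.784 m². Wetted perimeter P = b + 2y = 2.79 + 2×2.79 = 8.37 m.
Hydraulic radius R = A/P = 7.784/8.37 = 0.93 m.
Rearranging Manning's equation: n = (1/Q) A R^(2/3) S^(1/2) = (1/18.4) × 7.784 × 0.93^(2/3) × √0.0067 = 0.033.

n = 0.033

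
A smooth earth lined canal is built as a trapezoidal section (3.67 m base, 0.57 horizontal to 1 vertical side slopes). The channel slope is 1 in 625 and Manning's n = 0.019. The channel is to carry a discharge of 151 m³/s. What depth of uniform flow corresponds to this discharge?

Manning's equation rearranged: A R^(2/3) = nQ / (1·√S) = 0.019 × 151 / (√0.0016) = 71.72.
At y = 6.95 m: A R^(2/3) = 102.8 — high.
At y = 4.94 m: A R^(2/3) = 53.04 — low.
At y = 5.79 m: A R^(2/3) = 71.82 — ≈ 71.72.

y_n = 5.79 m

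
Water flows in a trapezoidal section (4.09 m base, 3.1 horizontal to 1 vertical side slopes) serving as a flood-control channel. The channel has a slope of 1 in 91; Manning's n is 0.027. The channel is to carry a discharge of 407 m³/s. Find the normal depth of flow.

Manning's equation rearranged: A R^(2/3) = nQ / (1·√S) = 0.027 × 407 / (√0.01099) = 104.8.
At y = 4.5 m: A R^(2/3) = 146.7 — too large.
At y = 3.05 m: A R^(2/3) = 59.4 — too small.
At y = 3.9 m: A R^(2/3) = 104.8 — matches.

y_n = 3.9 m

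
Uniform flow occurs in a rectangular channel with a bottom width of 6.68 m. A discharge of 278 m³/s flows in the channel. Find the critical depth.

For a rectangular channel, critical depth y_c = (q²/g)^(1/3) where q = Q/b = 278/6.68 = 41.62 m²/s.
So y_c = (41.62²/9.81)^(1/3) = 5.61 m.

y_c = 5.61 m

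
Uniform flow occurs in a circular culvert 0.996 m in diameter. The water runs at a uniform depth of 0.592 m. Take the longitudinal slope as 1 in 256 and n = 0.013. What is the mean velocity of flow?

For a circular section of diameter D = 0.996 m at depth y = 0.592 m, the central angle is θ = 2 arccos(1 − 2y/D) = 3.521 rad. Then A = (D²/8)(θ − sin θ) = 0.4826 m² and P = Dθ/2 = 1.754 m.
Hydraulic radius R = A/P = 0.4826/1.754 = 0.2752 m.
From Manning's equation, V = (1/n) R^(2/3) S^(1/2) = (1/0.013) × 0.2752^(2/3) × 0.003906^(1/2) = 2.03 m/s.

V = 2.03 m/s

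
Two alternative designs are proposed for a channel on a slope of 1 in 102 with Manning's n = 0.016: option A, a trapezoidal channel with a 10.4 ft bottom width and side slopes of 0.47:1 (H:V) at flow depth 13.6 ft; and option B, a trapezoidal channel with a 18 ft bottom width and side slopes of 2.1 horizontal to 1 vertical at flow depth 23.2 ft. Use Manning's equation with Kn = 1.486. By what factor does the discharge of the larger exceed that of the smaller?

Channel A: With bottom width b = 10.4 ft and side slope z = 0.47: A = (b + zy)y = (10.4 + 0.47×13.6)×13.6 = 228.4 ft²; P = b + 2y√(1+z²) = 10.4 + 2×13.6×1.105 = 40.45 ft. Hydraulic radius R = A/P = 228.4/40.45 = 5.645 ft. Q_A = (1.486/0.016)·228.4·5.645^(2/3)·√0.009804 = 6658 ft³/s.
Channel B: With bottom width b = 18 ft and side slope z = 2.1: A = (b + zy)y = (18 + 2.1×23.2)×23.2 = 1548 ft²; P = b + 2y√(1+z²) = 18 + 2×23.2×2.326 = 125.9 ft. Hydraulic radius R = A/P = 1548/125.9 = 12.29 ft. Q_B = (1.486/0.016)·1548·12.29^(2/3)·√0.009804 = 75820 ft³/s.
The larger discharge is 75820 ft³/s and the smaller is 6658 ft³/s; the ratio is 11.4.

11.4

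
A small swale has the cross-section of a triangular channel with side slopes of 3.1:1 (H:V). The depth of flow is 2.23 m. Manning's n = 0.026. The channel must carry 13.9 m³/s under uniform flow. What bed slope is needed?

S = 0.000508

For a triangular section with side slope z = 3.1: A = zy² = 3.1×2.23² = 15.42 m²; P = 2y√(1+z²) = 2×2.23×3.257 = 14.53 m.
Hydraulic radius R = A/P = 15.42/14.53 = 1.061 m.
From Manning's equation, S = [nQ / (1 A R^(2/3))]² = [0.026 × 13.9 / (1 × 15.42 × 1.061^(2/3))]² = 0.000508.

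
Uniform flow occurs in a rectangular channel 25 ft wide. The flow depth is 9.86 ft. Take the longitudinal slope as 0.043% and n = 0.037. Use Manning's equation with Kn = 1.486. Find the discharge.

Q = 641 ft³/s

Flow area A = b·y = 25 × 9.86 = 246.5 ft². Wetted perimeter P = b + 2y = 25 + 2×9.86 = 44.72 ft.
Hydraulic radius R = A/P = 246.5/44.72 = 5.512 ft.
Manning's equation: Q = (1.486/n) A R^(2/3) S^(1/2) = (1.486/0.037) × 246.5 × 5.512^(2/3) × 0.00043^(1/2) = 641 ft³/s.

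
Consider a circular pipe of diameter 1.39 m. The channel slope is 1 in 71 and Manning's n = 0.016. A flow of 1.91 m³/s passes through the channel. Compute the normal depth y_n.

Manning's equation rearranged: A R^(2/3) = nQ / (1·√S) = 0.016 × 1.91 / (√0.01408) = 0.2575.
Try y = 0.713 m: A R^(2/3) = 0.3916 — high.
Try y = 0.476 m: A R^(2/3) = 0.1893 — low.
Try y = 0.562 m: A R^(2/3) = 0.2578 — matches.

y_n = 0.562 m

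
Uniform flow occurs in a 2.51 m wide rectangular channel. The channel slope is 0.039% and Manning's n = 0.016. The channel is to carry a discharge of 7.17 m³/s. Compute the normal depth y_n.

y_n = 2.59 m

Manning's equation rearranged: A R^(2/3) = nQ / (1·√S) = 0.016 × 7.17 / (√0.00039) = 5.809.
Trying y = 1.83 m: A R^(2/3) = 3.773 — low.
Trying y = 2.59 m: A R^(2/3) = 5.812 — close enough.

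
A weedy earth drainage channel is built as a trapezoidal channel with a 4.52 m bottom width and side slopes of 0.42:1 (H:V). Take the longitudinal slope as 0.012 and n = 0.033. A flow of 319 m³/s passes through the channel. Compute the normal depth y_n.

Manning's equation rearranged: A R^(2/3) = nQ / (1·√S) = 0.033 × 319 / (√0.012) = 96.1.
Try y = 8.13 m: A R^(2/3) = 131.5 — too large.
Try y = 5.19 m: A R^(2/3) = 58.89 — too small.
Try y = 6.85 m: A R^(2/3) = 96.17 — ≈ 96.1.

y_n = 6.85 m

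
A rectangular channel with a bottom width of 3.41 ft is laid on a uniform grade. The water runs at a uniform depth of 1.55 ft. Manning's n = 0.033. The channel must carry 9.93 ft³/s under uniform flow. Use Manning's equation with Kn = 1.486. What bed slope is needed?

Flow area A = b·y = 3.41 × 1.55 = 5.286 ft². Wetted perimeter P = b + 2y = 3.41 + 2×1.55 = 6.51 ft.
Hydraulic radius R = A/P = 5.286/6.51 = 0.8119 ft.
From Manning's equation, S = [nQ / (1.486 A R^(2/3))]² = [0.033 × 9.93 / (1.486 × 5.286 × 0.8119^(2/3))]² = 0.0023.

S = 0.0023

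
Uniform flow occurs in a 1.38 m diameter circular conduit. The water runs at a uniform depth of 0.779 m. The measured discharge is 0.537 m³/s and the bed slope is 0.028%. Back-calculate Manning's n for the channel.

For a circular section of diameter D = 1.38 m at depth y = 0.779 m, the central angle is θ = 2 arccos(1 − 2y/D) = 3.4 rad. Then A = (D²/8)(θ − sin θ) = 0.8703 m² and P = Dθ/2 = 2.346 m.
Hydraulic radius R = A/P = 0.8703/2.346 = 0.371 m.
Rearranging Manning's equation: n = (1/Q) A R^(2/3) S^(1/2) = (1/0.537) × 0.8703 × 0.371^(2/3) × √0.00028 = 0.014.

n = 0.014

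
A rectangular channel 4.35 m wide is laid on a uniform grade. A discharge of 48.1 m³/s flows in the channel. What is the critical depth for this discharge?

y_c = 2.32 m

For a rectangular channel, critical depth y_c = (q²/g)^(1/3) where q = Q/b = 48.1/4.35 = 11.06 m²/s.
So y_c = (11.06²/9.81)^(1/3) = 2.32 m.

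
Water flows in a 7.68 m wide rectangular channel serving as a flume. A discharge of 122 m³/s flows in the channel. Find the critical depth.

y_c = 2.95 m

For a rectangular channel, critical depth y_c = (q²/g)^(1/3) where q = Q/b = 122/7.68 = 15.89 m²/s.
So y_c = (15.89²/9.81)^(1/3) = 2.95 m.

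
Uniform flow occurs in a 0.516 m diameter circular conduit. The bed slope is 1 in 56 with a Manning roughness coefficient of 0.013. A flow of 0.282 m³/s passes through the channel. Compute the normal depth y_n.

y_n = 0.262 m

Manning's equation rearranged: A R^(2/3) = nQ / (1·√S) = 0.013 × 0.282 / (√0.01786) = 0.02743.
Try y = 0.188 m: A R^(2/3) = 0.01514 — too small.
Try y = 0.296 m: A R^(2/3) = 0.03345 — too large.
Try y = 0.262 m: A R^(2/3) = 0.0274 — matches.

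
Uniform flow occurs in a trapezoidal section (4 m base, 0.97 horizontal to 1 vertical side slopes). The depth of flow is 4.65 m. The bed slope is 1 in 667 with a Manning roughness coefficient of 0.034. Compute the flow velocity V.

With bottom width b = 4 m and side slope z = 0.97: A = (b + zy)y = (4 + 0.97×4.65)×4.65 = 39.57 m²; P = b + 2y√(1+z²) = 4 + 2×4.65×1.393 = 16.96 m.
Hydraulic radius R = A/P = 39.57/16.96 = 2.334 m.
From Manning's equation, V = (1/n) R^(2/3) S^(1/2) = (1/0.034) × 2.334^(2/3) × 0.001499^(1/2) = 2 m/s.

V = 2 m/s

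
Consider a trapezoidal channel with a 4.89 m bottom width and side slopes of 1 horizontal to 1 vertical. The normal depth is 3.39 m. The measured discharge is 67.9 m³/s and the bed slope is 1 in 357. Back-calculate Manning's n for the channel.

n = 0.034

With bottom width b = 4.89 m and side slope z = 1: A = (b + zy)y = (4.89 + 1×3.39)×3.39 = 28.07 m²; P = b + 2y√(1+z²) = 4.89 + 2×3.39×1.414 = 14.48 m.
Hydraulic radius R = A/P = 28.07/14.48 = 1.939 m.
Rearranging Manning's equation: n = (1/Q) A R^(2/3) S^(1/2) = (1/67.9) × 28.07 × 1.939^(2/3) × √0.002801 = 0.034.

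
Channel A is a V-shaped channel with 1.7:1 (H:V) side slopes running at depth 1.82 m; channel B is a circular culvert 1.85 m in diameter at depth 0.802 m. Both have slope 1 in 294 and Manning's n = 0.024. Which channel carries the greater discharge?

channel A

Channel A: For a triangular section with side slope z = 1.7: A = zy² = 1.7×1.82² = 5.631 m²; P = 2y√(1+z²) = 2×1.82×1.972 = 7.179 m. Hydraulic radius R = A/P = 5.631/7.179 = 0.7844 m. Q_A = (1/0.024)·5.631·0.7844^(2/3)·√0.003401 = 11.64 m³/s.
Channel B: For a circular section of diameter D = 1.85 m at depth y = 0.802 m, the central angle is θ = 2 arccos(1 − 2y/D) = 2.875 rad. Then A = (D²/8)(θ − sin θ) = 1.117 m² and P = Dθ/2 = 2.659 m. Hydraulic radius R = A/P = 1.117/2.659 = 0.4201 m. Q_B = (1/0.024)·1.117·0.4201^(2/3)·√0.003401 = 1.523 m³/s.
Q_A = 11.64 m³/s vs Q_B = 1.523 m³/s, so channel A carries more.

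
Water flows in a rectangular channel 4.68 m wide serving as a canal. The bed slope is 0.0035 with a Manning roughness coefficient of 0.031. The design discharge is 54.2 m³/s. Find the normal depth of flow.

y_n = 4.54 m

Manning's equation rearranged: A R^(2/3) = nQ / (1·√S) = 0.031 × 54.2 / (√0.0035) = 28.4.
Try y = 3.33 m: A R^(2/3) = 19.26 — too small.
Try y = 5.44 m: A R^(2/3) = 35.35 — too large.
Try y = 4.54 m: A R^(2/3) = 28.39 — ≈ 28.4.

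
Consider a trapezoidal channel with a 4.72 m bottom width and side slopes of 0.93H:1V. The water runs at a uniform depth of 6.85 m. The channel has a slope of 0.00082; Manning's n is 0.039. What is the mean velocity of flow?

With bottom width b = 4.72 m and side slope z = 0.93: A = (b + zy)y = (4.72 + 0.93×6.85)×6.85 = 75.97 m²; P = b + 2y√(1+z²) = 4.72 + 2×6.85×1.366 = 23.43 m.
Hydraulic radius R = A/P = 75.97/23.43 = 3.243 m.
From Manning's equation, V = (1/n) R^(2/3) S^(1/2) = (1/0.039) × 3.243^(2/3) × 0.00082^(1/2) = 1.61 m/s.

V = 1.61 m/s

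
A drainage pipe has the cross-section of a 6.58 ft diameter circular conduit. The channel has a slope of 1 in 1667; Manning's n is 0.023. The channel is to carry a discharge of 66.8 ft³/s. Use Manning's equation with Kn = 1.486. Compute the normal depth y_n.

y_n = 4.84 ft

Manning's equation rearranged: A R^(2/3) = nQ / (1.486·√S) = 0.023 × 66.8 / (1.486 × √0.0005999) = 42.21.
Try y = 4.3 ft: A R^(2/3) = 36.12 — too small.
Try y = 5.56 ft: A R^(2/3) = 48.61 — too large.
Try y = 4.84 ft: A R^(2/3) = 42.23 — close enough.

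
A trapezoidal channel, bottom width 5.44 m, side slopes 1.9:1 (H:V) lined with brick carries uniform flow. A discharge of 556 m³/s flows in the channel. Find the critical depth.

y_c = 5.79 m

At critical depth, Q² T / (g A³) = 1, i.e. A³/T = Q²/g = 556²/9.81 = 31510.
Trying y = 4.65 m: A³/T = 12660 — too small.
Trying y = 6.57 m: A³/T = 53700 — too large.
Trying y = 5.79 m: A³/T = 31430 — matches.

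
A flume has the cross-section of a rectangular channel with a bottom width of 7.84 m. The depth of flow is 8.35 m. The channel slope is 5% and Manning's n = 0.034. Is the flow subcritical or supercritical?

supercritical

Flow area A = b·y = 7.84 × 8.35 = 65.46 m². Wetted perimeter P = b + 2y = 7.84 + 2×8.35 = 24.54 m.
Hydraulic radius R = A/P = 65.46/24.54 = 2.668 m.
V = (1/n) R^(2/3) √S = (1/0.034) × 2.668^(2/3) × √0.05 = 12.65 m/s. Hydraulic depth D_h = A/T = 65.46/7.84 = 8.35 m.
Froude number Fr = V/√(g·D_h) = 12.65/√(9.81×8.35) = 1.4, which is greater than 1, so the flow is supercritical.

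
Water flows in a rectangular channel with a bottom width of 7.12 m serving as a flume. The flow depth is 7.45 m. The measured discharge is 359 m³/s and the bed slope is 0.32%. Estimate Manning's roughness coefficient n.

Flow area A = b·y = 7.12 × 7.45 = 53.04 m². Wetted perimeter P = b + 2y = 7.12 + 2×7.45 = 22.02 m.
Hydraulic radius R = A/P = 53.04/22.02 = 2.409 m.
Rearranging Manning's equation: n = (1/Q) A R^(2/3) S^(1/2) = (1/359) × 53.04 × 2.409^(2/3) × √0.0032 = 0.015.

n = 0.015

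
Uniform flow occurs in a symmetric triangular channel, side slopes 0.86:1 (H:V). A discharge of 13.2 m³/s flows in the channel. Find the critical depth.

At critical depth, Q² T / (g A³) = 1, i.e. A³/T = Q²/g = 13.2²/9.81 = 17.76.
At y = 2.67 m: A³/T = 50.18 — too large.
At y = 1.94 m: A³/T = 10.16 — too small.
At y = 2.17 m: A³/T = 17.79 — close enough.

y_c = 2.17 m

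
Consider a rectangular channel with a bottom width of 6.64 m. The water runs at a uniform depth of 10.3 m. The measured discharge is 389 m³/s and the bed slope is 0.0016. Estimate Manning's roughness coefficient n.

Flow area A = b·y = 6.64 × 10.3 = 68.39 m². Wetted perimeter P = b + 2y = 6.64 + 2×10.3 = 27.24 m.
Hydraulic radius R = A/P = 68.39/27.24 = 2.511 m.
Rearranging Manning's equation: n = (1/Q) A R^(2/3) S^(1/2) = (1/389) × 68.39 × 2.511^(2/3) × √0.0016 = 0.013.

n = 0.013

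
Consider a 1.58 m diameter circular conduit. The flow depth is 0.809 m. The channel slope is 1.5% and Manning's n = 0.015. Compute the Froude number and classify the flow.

supercritical

For a circular section of diameter D = 1.58 m at depth y = 0.809 m, the central angle is θ = 2 arccos(1 − 2y/D) = 3.19 rad. Then A = (D²/8)(θ − sin θ) = 1.01 m² and P = Dθ/2 = 2.52 m.
Hydraulic radius R = A/P = 1.01/2.52 = 0.401 m.
V = (1/n) R^(2/3) √S = (1/0.015) × 0.401^(2/3) × √0.015 = 4.44 m/s. Hydraulic depth D_h = A/T = 1.01/1.58 = 0.6396 m.
Froude number Fr = V/√(g·D_h) = 4.44/√(9.81×0.6396) = 1.77, which is greater than 1, so the flow is supercritical.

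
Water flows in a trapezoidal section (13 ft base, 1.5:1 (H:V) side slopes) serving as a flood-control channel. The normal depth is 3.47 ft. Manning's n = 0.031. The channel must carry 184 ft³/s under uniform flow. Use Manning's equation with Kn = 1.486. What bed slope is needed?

With bottom width b = 13 ft and side slope z = 1.5: A = (b + zy)y = (13 + 1.5×3.47)×3.47 = 63.17 ft²; P = b + 2y√(1+z²) = 13 + 2×3.47×1.803 = 25.51 ft.
Hydraulic radius R = A/P = 63.17/25.51 = 2.476 ft.
From Manning's equation, S = [nQ / (1.486 A R^(2/3))]² = [0.031 × 184 / (1.486 × 63.17 × 2.476^(2/3))]² = 0.0011.

S = 0.0011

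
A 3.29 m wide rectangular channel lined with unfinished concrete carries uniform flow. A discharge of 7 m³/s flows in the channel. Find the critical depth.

y_c = 0.773 m

For a rectangular channel, critical depth y_c = (q²/g)^(1/3) where q = Q/b = 7/3.29 = 2.128 m²/s.
So y_c = (2.128²/9.81)^(1/3) = 0.773 m.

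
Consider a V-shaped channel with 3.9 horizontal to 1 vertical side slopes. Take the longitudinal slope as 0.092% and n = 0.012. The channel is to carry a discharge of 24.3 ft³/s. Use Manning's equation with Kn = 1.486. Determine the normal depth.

y_n = 1.45 ft

Manning's equation rearranged: A R^(2/3) = nQ / (1.486·√S) = 0.012 × 24.3 / (1.486 × √0.00092) = 6.47.
Try y = 1.27 ft: A R^(2/3) = 4.55 — low.
Try y = 1.84 ft: A R^(2/3) = 12.23 — high.
Try y = 1.45 ft: A R^(2/3) = 6.479 — close enough.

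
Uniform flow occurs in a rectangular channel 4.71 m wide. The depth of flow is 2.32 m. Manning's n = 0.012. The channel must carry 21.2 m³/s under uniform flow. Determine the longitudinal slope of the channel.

Flow area A = b·y = 4.71 × 2.32 = 10.93 m². Wetted perimeter P = b + 2y = 4.71 + 2×2.32 = 9.35 m.
Hydraulic radius R = A/P = 10.93/9.35 = 1.169 m.
From Manning's equation, S = [nQ / (1 A R^(2/3))]² = [0.012 × 21.2 / (1 × 10.93 × 1.169^(2/3))]² = 0.00044.

S = 0.00044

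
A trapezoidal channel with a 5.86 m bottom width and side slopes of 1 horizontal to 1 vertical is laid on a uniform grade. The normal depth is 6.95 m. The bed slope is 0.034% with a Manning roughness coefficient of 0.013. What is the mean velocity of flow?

With bottom width b = 5.86 m and side slope z = 1: A = (b + zy)y = (5.86 + 1×6.95)×6.95 = 89.03 m²; P = b + 2y√(1+z²) = 5.86 + 2×6.95×1.414 = 25.52 m.
Hydraulic radius R = A/P = 89.03/25.52 = 3.489 m.
From Manning's equation, V = (1/n) R^(2/3) S^(1/2) = (1/0.013) × 3.489^(2/3) × 0.00034^(1/2) = 3.26 m/s.

V = 3.26 m/s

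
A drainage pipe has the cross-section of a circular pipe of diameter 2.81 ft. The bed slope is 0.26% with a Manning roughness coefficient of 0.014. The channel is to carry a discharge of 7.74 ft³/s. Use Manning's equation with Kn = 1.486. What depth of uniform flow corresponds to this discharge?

Manning's equation rearranged: A R^(2/3) = nQ / (1.486·√S) = 0.014 × 7.74 / (1.486 × √0.0026) = 1.43.
Trying y = 1.13 ft: A R^(2/3) = 1.668 — too large.
Trying y = 0.808 ft: A R^(2/3) = 0.8839 — too small.
Trying y = 1.04 ft: A R^(2/3) = 1.431 — ≈ 1.43.

y_n = 1.04 ft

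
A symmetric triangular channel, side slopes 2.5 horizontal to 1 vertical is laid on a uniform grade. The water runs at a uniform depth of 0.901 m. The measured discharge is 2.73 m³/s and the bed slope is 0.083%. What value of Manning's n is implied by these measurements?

n = 0.012

For a triangular section with side slope z = 2.5: A = zy² = 2.5×0.901² = 2.03 m²; P = 2y√(1+z²) = 2×0.901×2.693 = 4.852 m.
Hydraulic radius R = A/P = 2.03/4.852 = 0.4183 m.
Rearranging Manning's equation: n = (1/Q) A R^(2/3) S^(1/2) = (1/2.73) × 2.03 × 0.4183^(2/3) × √0.00083 = 0.012.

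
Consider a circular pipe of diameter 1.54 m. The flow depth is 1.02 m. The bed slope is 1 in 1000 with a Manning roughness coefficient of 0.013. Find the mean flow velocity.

V = 1.42 m/s

For a circular section of diameter D = 1.54 m at depth y = 1.02 m, the central angle is θ = 2 arccos(1 − 2y/D) = 3.803 rad. Then A = (D²/8)(θ − sin θ) = 1.309 m² and P = Dθ/2 = 2.928 m.
Hydraulic radius R = A/P = 1.309/2.928 = 0.4472 m.
From Manning's equation, V = (1/n) R^(2/3) S^(1/2) = (1/0.013) × 0.4472^(2/3) × 0.001^(1/2) = 1.42 m/s.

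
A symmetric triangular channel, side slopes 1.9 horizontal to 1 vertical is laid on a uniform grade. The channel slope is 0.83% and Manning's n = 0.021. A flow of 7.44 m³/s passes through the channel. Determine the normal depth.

y_n = 1.18 m

Manning's equation rearranged: A R^(2/3) = nQ / (1·√S) = 0.021 × 7.44 / (√0.0083) = 1.715.
At y = 0.911 m: A R^(2/3) = 0.8604 — short.
At y = 1.51 m: A R^(2/3) = 3.311 — over.
At y = 1.18 m: A R^(2/3) = 1.715 — close enough.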